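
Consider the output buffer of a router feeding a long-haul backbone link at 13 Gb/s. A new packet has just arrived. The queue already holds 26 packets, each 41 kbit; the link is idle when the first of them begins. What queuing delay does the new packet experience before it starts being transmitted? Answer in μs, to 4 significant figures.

82.00 μs

Each queued packet: L/R = 41000/13000000000 = 3.15385 μs.
26 queued → 82 μs.
Queuing delay = 82.00 μs.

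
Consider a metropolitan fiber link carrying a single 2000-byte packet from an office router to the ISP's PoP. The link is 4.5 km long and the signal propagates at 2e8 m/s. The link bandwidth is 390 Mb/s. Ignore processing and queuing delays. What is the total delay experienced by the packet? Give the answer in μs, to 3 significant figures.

63.5 μs

L = 2000 × 8 = 16000 bits.
Transmission delay = L/R = 16000 / 390000000 = 41.0256 μs.
Propagation delay = d/s = 4500 m / 200000000 m/s = 22.5 μs.
Total = 63.5 μs.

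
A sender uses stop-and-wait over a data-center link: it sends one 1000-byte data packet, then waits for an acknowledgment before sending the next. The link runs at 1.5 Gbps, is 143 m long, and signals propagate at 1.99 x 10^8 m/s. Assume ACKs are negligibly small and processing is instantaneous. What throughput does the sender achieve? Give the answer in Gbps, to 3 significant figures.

t_tx = L/R = 8000/1500000000 = 5.33333e-06 s.
t_prop = 143/199000000 = 7.18593e-07 s; RTT = 1.43719e-06 s.
Cycle = t_tx + RTT = 6.77052e-06 s.
Throughput = L / cycle = 8000 / 6.77052e-06 = 1.18 Gbps.

1.18 Gbps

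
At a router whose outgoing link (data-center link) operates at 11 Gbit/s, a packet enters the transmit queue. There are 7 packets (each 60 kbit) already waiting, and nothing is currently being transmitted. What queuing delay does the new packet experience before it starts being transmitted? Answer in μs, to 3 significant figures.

38.2 μs

Each queued packet: L/R = 60000/11000000000 = 5.45455 μs.
7 queued → 38.1818 μs.
Queuing delay = 38.2 μs.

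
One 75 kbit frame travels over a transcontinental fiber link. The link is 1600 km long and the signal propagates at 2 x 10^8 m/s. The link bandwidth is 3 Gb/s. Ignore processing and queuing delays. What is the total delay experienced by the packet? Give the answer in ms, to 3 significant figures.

8.03 ms

L = 75000 bits.
Transmission delay = L/R = 75000 / 3000000000 = 0.025 ms.
Propagation delay = d/s = 1600000 m / 200000000 m/s = 8 ms.
Total = 8.03 ms.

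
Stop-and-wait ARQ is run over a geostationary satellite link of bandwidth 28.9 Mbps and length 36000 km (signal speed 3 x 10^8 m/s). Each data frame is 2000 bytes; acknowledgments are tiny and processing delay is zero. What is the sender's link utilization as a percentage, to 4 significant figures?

0.2301 %

t_tx = L/R = 16000/28900000 = 0.000553633 s.
t_prop = 36000000/300000000 = 0.12 s; RTT = 0.24 s.
Cycle = t_tx + RTT = 0.240554 s.
Utilization = t_tx / cycle = 0.000553633/0.240554 = 0.2301 %.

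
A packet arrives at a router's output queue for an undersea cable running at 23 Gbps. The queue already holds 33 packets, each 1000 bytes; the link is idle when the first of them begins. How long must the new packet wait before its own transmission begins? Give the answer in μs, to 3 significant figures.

11.5 μs

Each queued packet: L/R = 8000/23000000000 = 0.347826 μs.
33 queued → 11.4783 μs.
Queuing delay = 11.5 μs.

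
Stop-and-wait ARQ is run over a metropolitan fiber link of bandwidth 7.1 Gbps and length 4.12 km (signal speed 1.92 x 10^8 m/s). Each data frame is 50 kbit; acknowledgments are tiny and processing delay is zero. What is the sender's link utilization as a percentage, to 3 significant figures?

14.1 %

t_tx = L/R = 50000/7100000000 = 7.04225e-06 s.
t_prop = 4120/192000000 = 2.14583e-05 s; RTT = 4.29167e-05 s.
Cycle = t_tx + RTT = 4.99589e-05 s.
Utilization = t_tx / cycle = 7.04225e-06/4.99589e-05 = 14.1 %.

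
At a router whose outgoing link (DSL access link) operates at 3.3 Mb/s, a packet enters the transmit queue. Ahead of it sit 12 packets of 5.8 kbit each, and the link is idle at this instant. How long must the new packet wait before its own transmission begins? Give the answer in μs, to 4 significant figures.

21090 μs

Each queued packet: L/R = 5800/3300000 = 1757.58 μs.
12 queued → 21090.9 μs.
Queuing delay = 21090 μs.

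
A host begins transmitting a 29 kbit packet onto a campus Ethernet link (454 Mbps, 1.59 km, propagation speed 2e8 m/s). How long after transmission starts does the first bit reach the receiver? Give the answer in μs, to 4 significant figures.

First bit experiences only propagation delay: d/s = 1590/200000000 = 7.950 μs.

7.950 μs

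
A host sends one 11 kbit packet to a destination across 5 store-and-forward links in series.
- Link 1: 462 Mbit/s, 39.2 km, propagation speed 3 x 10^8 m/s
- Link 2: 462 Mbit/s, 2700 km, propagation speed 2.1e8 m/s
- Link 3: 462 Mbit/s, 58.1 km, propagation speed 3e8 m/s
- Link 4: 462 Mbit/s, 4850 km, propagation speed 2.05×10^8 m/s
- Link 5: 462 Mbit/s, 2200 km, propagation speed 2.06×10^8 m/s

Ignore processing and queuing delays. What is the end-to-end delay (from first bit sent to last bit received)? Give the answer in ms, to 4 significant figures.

47.64 ms

L = 11000 bits.
Transmission delay per hop = L/R = 11000/462000000 = 0.0238095 ms; 5 hops → 0.119048 ms.
Propagation delays (d/s per hop): 0.130667, 12.8571, 0.193667, 23.6585, 10.6796 ms; sum = 47.5196 ms.
End-to-end = 47.64 ms.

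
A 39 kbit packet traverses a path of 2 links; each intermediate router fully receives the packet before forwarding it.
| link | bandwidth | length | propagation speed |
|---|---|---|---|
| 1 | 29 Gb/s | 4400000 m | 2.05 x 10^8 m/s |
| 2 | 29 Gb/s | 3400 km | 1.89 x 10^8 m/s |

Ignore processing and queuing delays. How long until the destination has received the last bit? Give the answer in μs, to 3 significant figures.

39500 μs

L = 39000 bits.
Transmission delay per hop = L/R = 39000/29000000000 = 1.34483 μs; 2 hops → 2.68966 μs.
Propagation delays (d/s per hop): 21463.4, 17989.4 μs; sum = 39452.8 μs.
End-to-end = 39500 μs.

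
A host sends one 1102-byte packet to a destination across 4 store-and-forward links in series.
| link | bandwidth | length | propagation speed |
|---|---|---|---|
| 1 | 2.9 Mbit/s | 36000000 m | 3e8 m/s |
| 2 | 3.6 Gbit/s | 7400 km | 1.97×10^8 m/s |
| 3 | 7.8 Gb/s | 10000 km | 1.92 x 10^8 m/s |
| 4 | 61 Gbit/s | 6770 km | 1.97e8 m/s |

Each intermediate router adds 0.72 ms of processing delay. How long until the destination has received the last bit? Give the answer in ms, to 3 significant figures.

249 ms

L = 1102 × 8 = 8816 bits.
Transmission delays (L/R per hop): 3.04, 0.00244889, 0.00113026, 0.000144525 ms; sum = 3.04372 ms.
Propagation delays (d/s per hop): 120, 37.5635, 52.0833, 34.3655 ms; sum = 244.012 ms.
Processing at 3 router(s): 3 × 0.72 ms = 2.16 ms.
End-to-end = 249 ms.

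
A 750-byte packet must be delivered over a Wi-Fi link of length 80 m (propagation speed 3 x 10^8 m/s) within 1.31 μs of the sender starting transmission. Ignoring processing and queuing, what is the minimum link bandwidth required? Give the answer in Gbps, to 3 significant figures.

5.75 Gbps

L = 6000 bits.
Propagation delay = 80 / 300000000 = 0.266667 μs.
Transmission budget = 1.31 − 0.266667 = 1.04333 μs.
R ≥ L / t_tx = 6000 bits / 1.04333e-06 s = 5.75 Gbps.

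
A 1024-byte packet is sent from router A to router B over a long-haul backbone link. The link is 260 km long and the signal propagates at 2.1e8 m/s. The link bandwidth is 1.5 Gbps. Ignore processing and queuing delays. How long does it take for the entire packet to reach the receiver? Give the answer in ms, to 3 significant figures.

L = 1024 × 8 = 8192 bits.
Transmission delay = L/R = 8192 / 1500000000 = 0.00546133 ms.
Propagation delay = d/s = 260000 m / 210000000 m/s = 1.2381 ms.
Total = 1.24 ms.

1.24 ms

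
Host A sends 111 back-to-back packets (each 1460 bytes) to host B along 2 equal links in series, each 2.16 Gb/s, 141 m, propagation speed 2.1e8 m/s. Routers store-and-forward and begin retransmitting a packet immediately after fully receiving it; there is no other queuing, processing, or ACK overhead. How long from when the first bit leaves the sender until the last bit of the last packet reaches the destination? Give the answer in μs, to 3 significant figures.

Per-hop transmission t_tx = L/R = 11680/2160000000 = 5.40741 μs.
Per-hop propagation t_prop = 141/210000000 = 0.671429 μs.
Pipeline fill: first packet needs 2·t_tx to clear all hops; remaining 110 packets each add one t_tx.
Total = (2+111-1)·t_tx + 2·t_prop = 112·5.40741 + 2·0.671429 = 607 μs.

607 μs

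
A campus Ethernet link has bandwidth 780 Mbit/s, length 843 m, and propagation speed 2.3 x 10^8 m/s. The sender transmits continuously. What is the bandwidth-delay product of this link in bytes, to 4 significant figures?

Propagation delay = 843 / 2.3e+08 = 3.66522e-06 s.
BDP = R × t_prop = 780000000 × 3.66522e-06 = 2858.87 bits.
In bytes: 2858.87/8 = 357.4 bytes.

357.4 bytes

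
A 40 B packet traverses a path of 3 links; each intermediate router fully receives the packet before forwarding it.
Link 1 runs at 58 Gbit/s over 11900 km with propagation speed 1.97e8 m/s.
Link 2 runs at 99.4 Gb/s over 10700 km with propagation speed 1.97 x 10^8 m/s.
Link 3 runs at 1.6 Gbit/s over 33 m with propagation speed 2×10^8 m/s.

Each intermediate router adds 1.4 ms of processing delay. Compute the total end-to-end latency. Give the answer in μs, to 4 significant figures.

117500 μs

L = 40 × 8 = 320 bits.
Transmission delays (L/R per hop): 0.00551724, 0.00321932, 0.2 μs; sum = 0.208737 μs.
Propagation delays (d/s per hop): 60406.1, 54314.7, 0.165 μs; sum = 114721 μs.
Processing at 2 router(s): 2 × 1.4 ms = 2800 μs.
End-to-end = 117500 μs.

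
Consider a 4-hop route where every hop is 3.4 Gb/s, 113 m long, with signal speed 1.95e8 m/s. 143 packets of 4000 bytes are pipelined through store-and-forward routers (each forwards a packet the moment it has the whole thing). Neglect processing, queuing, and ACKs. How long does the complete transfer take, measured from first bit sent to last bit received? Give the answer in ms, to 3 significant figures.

1.38 ms

Per-hop transmission t_tx = L/R = 32000/3400000000 = 0.00941176 ms.
Per-hop propagation t_prop = 113/195000000 = 0.000579487 ms.
Pipeline fill: first packet needs 4·t_tx to clear all hops; remaining 142 packets each add one t_tx.
Total = (4+143-1)·t_tx + 4·t_prop = 146·0.00941176 + 4·0.000579487 = 1.38 ms.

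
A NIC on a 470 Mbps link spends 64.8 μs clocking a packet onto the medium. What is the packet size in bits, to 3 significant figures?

30500 bits

L = R × t_tx = 470000000 b/s × 6.48e-05 s = 30456 bits.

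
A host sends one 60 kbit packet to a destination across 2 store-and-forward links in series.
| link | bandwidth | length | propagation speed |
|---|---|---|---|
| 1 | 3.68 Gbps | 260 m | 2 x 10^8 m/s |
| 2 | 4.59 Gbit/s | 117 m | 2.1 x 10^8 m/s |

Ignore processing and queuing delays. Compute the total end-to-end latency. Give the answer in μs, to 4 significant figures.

31.23 μs

L = 60000 bits.
Transmission delays (L/R per hop): 16.3043, 13.0719 μs; sum = 29.3762 μs.
Propagation delays (d/s per hop): 1.3, 0.557143 μs; sum = 1.85714 μs.
End-to-end = 31.23 μs.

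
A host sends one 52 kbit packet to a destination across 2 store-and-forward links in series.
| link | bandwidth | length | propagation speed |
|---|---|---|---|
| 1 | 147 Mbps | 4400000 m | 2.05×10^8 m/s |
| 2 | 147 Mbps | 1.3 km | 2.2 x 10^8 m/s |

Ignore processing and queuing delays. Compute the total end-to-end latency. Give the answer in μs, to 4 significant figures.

22180 μs

L = 52000 bits.
Transmission delay per hop = L/R = 52000/147000000 = 353.741 μs; 2 hops → 707.483 μs.
Propagation delays (d/s per hop): 21463.4, 5.90909 μs; sum = 21469.3 μs.
End-to-end = 22180 μs.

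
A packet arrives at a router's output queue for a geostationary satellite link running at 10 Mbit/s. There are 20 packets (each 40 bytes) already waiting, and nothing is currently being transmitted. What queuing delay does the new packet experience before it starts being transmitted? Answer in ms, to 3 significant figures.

0.640 ms

Each queued packet: L/R = 320/10000000 = 0.032 ms.
20 queued → 0.64 ms.
Queuing delay = 0.640 ms.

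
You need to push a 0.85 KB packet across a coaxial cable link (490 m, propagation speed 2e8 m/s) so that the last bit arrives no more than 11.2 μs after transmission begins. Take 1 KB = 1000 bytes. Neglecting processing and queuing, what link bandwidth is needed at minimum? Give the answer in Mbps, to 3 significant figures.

777 Mbps

L = 6800 bits.
Propagation delay = 490 / 200000000 = 2.45 μs.
Transmission budget = 11.2 − 2.45 = 8.75 μs.
R ≥ L / t_tx = 6800 bits / 8.75e-06 s = 777 Mbps.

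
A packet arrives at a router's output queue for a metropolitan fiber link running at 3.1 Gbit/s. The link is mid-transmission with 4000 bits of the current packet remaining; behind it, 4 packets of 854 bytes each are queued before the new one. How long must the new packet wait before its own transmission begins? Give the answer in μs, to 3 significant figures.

Each queued packet: L/R = 6832/3100000000 = 2.20387 μs.
4 queued → 8.81548 μs.
Plus remaining 4000 bits of current packet: 1.29032 μs.
Queuing delay = 10.1 μs.

10.1 μs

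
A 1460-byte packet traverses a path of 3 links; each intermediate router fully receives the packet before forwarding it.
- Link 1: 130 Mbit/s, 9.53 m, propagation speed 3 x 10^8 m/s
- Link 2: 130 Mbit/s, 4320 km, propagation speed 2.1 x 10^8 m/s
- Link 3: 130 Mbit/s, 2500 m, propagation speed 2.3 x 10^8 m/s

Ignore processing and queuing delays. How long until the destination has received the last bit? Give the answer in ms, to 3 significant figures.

20.9 ms

L = 1460 × 8 = 11680 bits.
Transmission delay per hop = L/R = 11680/130000000 = 0.0898462 ms; 3 hops → 0.269538 ms.
Propagation delays (d/s per hop): 3.17667e-05, 20.5714, 0.0108696 ms; sum = 20.5823 ms.
End-to-end = 20.9 ms.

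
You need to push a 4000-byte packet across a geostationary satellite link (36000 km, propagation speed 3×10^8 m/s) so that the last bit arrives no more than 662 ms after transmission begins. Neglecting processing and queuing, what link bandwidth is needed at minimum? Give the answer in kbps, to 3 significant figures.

L = 32000 bits.
Propagation delay = 36000000 / 300000000 = 120 ms.
Transmission budget = 662 − 120 = 542 ms.
R ≥ L / t_tx = 32000 bits / 0.542 s = 59.0 kbps.

59.0 kbps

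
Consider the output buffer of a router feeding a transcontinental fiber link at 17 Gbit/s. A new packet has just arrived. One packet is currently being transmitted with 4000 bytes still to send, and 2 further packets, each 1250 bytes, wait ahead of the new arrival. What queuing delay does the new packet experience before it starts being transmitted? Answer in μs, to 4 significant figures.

3.059 μs

Each queued packet: L/R = 10000/17000000000 = 0.588235 μs.
2 queued → 1.17647 μs.
Plus remaining 32000 bits of current packet: 1.88235 μs.
Queuing delay = 3.059 μs.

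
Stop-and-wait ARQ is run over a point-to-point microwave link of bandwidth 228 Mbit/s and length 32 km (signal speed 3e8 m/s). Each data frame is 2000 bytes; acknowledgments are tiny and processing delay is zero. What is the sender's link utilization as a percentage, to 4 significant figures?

24.75 %

t_tx = L/R = 16000/228000000 = 7.01754e-05 s.
t_prop = 32000/300000000 = 0.000106667 s; RTT = 0.000213333 s.
Cycle = t_tx + RTT = 0.000283509 s.
Utilization = t_tx / cycle = 7.01754e-05/0.000283509 = 24.75 %.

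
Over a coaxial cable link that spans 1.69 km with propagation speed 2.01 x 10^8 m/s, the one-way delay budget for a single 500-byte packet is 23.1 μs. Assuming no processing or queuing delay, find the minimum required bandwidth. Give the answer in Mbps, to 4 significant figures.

L = 4000 bits.
Propagation delay = 1690 / 2.01e+08 = 8.40796 μs.
Transmission budget = 23.1 − 8.40796 = 14.692 μs.
R ≥ L / t_tx = 4000 bits / 1.4692e-05 s = 272.3 Mbps.

272.3 Mbps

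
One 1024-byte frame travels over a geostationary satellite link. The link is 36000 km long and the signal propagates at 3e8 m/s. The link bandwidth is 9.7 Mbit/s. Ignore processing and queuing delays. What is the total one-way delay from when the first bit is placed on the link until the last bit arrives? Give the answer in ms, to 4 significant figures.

L = 1024 × 8 = 8192 bits.
Transmission delay = L/R = 8192 / 9700000 = 0.844536 ms.
Propagation delay = d/s = 36000000 m / 300000000 m/s = 120 ms.
Total = 120.8 ms.

120.8 ms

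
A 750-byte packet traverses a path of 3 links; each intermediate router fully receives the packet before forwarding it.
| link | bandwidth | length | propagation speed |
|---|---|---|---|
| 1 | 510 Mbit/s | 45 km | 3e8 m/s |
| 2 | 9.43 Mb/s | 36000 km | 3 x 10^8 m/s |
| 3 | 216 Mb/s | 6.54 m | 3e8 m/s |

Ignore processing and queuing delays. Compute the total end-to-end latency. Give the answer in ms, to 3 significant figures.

121 ms

L = 750 × 8 = 6000 bits.
Transmission delays (L/R per hop): 0.0117647, 0.636267, 0.0277778 ms; sum = 0.67581 ms.
Propagation delays (d/s per hop): 0.15, 120, 2.18e-05 ms; sum = 120.15 ms.
End-to-end = 121 ms.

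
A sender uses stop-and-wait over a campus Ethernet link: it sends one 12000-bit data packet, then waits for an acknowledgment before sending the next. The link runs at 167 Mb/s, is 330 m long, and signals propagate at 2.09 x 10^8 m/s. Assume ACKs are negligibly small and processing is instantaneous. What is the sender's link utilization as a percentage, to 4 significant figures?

95.79 %

t_tx = L/R = 12000/167000000 = 7.18563e-05 s.
t_prop = 330/209000000 = 1.57895e-06 s; RTT = 3.15789e-06 s.
Cycle = t_tx + RTT = 7.50142e-05 s.
Utilization = t_tx / cycle = 7.18563e-05/7.50142e-05 = 95.79 %.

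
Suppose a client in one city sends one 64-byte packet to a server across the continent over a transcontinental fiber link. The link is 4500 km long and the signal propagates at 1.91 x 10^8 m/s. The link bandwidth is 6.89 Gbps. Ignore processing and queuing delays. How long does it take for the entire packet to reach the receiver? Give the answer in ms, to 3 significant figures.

23.6 ms

L = 64 × 8 = 512 bits.
Transmission delay = L/R = 512 / 6890000000 = 7.43106e-05 ms.
Propagation delay = d/s = 4500000 m / 191000000 m/s = 23.5602 ms.
Total = 23.6 ms.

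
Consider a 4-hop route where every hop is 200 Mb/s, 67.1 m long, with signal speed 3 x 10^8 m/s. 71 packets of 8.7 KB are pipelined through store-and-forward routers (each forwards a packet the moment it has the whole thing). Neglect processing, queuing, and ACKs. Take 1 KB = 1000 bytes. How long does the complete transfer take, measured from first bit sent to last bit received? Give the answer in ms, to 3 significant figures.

Per-hop transmission t_tx = L/R = 69600/200000000 = 0.348 ms.
Per-hop propagation t_prop = 67.1/300000000 = 0.000223667 ms.
Pipeline fill: first packet needs 4·t_tx to clear all hops; remaining 70 packets each add one t_tx.
Total = (4+71-1)·t_tx + 4·t_prop = 74·0.348 + 4·0.000223667 = 25.8 ms.

25.8 ms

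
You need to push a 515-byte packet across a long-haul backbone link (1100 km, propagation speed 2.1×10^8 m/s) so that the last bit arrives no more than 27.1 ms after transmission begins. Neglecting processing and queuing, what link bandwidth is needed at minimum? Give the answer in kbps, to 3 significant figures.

188 kbps

L = 4120 bits.
Propagation delay = 1100000 / 210000000 = 5.2381 ms.
Transmission budget = 27.1 − 5.2381 = 21.8619 ms.
R ≥ L / t_tx = 4120 bits / 0.0218619 s = 188 kbps.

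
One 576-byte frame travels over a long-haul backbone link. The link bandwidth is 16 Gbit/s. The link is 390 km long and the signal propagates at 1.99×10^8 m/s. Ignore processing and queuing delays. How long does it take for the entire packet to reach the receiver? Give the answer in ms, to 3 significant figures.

1.96 ms

L = 576 × 8 = 4608 bits.
Transmission delay = L/R = 4608 / 16000000000 = 0.000288 ms.
Propagation delay = d/s = 390000 m / 199000000 m/s = 1.9598 ms.
Total = 1.96 ms.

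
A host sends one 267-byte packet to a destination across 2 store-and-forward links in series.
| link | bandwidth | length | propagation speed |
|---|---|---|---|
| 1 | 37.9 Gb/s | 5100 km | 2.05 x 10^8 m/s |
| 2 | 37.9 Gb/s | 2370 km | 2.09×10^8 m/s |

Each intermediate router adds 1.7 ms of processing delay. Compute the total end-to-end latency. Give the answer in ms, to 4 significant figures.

L = 267 × 8 = 2136 bits.
Transmission delay per hop = L/R = 2136/37900000000 = 5.63588e-05 ms; 2 hops → 0.000112718 ms.
Propagation delays (d/s per hop): 24.878, 11.3397 ms; sum = 36.2178 ms.
Processing at 1 router(s): 1 × 1.7 ms = 1.7 ms.
End-to-end = 37.92 ms.

37.92 ms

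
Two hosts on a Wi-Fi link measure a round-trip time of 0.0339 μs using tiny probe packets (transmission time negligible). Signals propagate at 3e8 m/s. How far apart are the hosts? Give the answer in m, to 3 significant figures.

One-way propagation = RTT/2 = 0.01695 μs.
d = s × t = 300000000 × 1.695e-08 = 5.09 m.

5.09 m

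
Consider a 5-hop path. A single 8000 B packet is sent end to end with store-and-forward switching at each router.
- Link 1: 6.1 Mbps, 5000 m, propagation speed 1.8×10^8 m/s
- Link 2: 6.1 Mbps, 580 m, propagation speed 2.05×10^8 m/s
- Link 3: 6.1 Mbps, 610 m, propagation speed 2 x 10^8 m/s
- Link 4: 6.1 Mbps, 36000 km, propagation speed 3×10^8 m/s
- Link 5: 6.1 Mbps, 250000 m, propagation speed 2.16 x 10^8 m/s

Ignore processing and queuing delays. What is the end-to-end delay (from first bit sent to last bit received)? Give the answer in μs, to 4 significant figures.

L = 8000 × 8 = 64000 bits.
Transmission delay per hop = L/R = 64000/6100000 = 10491.8 μs; 5 hops → 52459 μs.
Propagation delays (d/s per hop): 27.7778, 2.82927, 3.05, 120000, 1157.41 μs; sum = 121191 μs.
End-to-end = 173700 μs.

173700 μs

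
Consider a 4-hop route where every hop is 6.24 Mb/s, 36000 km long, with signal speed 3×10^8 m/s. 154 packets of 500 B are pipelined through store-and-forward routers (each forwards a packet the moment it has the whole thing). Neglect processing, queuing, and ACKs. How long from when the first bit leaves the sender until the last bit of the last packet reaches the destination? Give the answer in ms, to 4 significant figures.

Per-hop transmission t_tx = L/R = 4000/6240000 = 0.641026 ms.
Per-hop propagation t_prop = 36000000/300000000 = 120 ms.
Pipeline fill: first packet needs 4·t_tx to clear all hops; remaining 153 packets each add one t_tx.
Total = (4+154-1)·t_tx + 4·t_prop = 157·0.641026 + 4·120 = 580.6 ms.

580.6 ms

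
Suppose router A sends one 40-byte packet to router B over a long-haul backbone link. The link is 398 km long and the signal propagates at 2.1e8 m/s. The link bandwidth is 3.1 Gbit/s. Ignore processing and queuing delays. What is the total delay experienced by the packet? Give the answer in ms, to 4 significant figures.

L = 40 × 8 = 320 bits.
Transmission delay = L/R = 320 / 3100000000 = 0.000103226 ms.
Propagation delay = d/s = 398000 m / 210000000 m/s = 1.89524 ms.
Total = 1.895 ms.

1.895 ms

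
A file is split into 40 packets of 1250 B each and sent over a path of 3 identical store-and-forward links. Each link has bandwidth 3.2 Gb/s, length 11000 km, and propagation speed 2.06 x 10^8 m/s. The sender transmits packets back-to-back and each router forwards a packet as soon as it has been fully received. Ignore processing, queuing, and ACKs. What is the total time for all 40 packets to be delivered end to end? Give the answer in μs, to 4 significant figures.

160300 μs

Per-hop transmission t_tx = L/R = 10000/3200000000 = 3.125 μs.
Per-hop propagation t_prop = 11000000/206000000 = 53398.1 μs.
Pipeline fill: first packet needs 3·t_tx to clear all hops; remaining 39 packets each add one t_tx.
Total = (3+40-1)·t_tx + 3·t_prop = 42·3.125 + 3·53398.1 = 160300 μs.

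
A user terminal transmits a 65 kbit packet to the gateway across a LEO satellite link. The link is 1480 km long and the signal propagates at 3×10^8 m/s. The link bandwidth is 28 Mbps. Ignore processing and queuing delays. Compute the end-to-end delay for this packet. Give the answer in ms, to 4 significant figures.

L = 65000 bits.
Transmission delay = L/R = 65000 / 28000000 = 2.32143 ms.
Propagation delay = d/s = 1480000 m / 300000000 m/s = 4.93333 ms.
Total = 7.255 ms.

7.255 ms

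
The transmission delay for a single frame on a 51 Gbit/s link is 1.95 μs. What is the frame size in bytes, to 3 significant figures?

12400 bytes

L = R × t_tx = 51000000000 b/s × 1.95e-06 s = 99450 bits.
In bytes: 99450 / 8 = 12400 bytes.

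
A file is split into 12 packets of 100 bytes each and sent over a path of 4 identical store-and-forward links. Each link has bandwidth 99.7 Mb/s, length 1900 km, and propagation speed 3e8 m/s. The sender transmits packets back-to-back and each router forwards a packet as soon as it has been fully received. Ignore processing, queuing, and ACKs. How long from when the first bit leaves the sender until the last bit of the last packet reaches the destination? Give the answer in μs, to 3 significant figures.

Per-hop transmission t_tx = L/R = 800/99700000 = 8.02407 μs.
Per-hop propagation t_prop = 1900000/300000000 = 6333.33 μs.
Pipeline fill: first packet needs 4·t_tx to clear all hops; remaining 11 packets each add one t_tx.
Total = (4+12-1)·t_tx + 4·t_prop = 15·8.02407 + 4·6333.33 = 25500 μs.

25500 μs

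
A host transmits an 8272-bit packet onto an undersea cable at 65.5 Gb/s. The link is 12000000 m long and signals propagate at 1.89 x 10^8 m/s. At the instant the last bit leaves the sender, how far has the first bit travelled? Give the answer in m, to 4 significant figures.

t_tx = L/R = 8272/65500000000 = 1.2629e-07 s.
Distance = s × t_tx = 189000000 × 1.2629e-07 = 23.87 m.

23.87 m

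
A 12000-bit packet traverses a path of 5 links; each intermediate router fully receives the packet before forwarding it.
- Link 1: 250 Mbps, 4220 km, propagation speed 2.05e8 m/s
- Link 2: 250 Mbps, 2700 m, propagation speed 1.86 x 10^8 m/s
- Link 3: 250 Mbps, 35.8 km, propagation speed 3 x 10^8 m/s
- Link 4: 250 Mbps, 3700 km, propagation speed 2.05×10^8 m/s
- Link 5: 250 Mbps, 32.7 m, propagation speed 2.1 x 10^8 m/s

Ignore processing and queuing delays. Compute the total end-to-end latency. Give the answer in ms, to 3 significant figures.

Transmission delay per hop = L/R = 12000/250000000 = 0.048 ms; 5 hops → 0.24 ms.
Propagation delays (d/s per hop): 20.5854, 0.0145161, 0.119333, 18.0488, 0.000155714 ms; sum = 38.7682 ms.
End-to-end = 39.0 ms.

39.0 ms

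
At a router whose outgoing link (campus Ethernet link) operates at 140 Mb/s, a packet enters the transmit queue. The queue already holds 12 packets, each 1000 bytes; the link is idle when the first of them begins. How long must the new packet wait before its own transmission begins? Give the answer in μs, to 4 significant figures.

Each queued packet: L/R = 8000/140000000 = 57.1429 μs.
12 queued → 685.714 μs.
Queuing delay = 685.7 μs.

685.7 μs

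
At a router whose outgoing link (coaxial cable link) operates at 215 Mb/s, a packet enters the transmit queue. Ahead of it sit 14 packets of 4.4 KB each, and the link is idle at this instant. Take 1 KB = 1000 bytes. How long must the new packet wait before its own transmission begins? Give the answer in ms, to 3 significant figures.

2.29 ms

Each queued packet: L/R = 35200/215000000 = 0.163721 ms.
14 queued → 2.29209 ms.
Queuing delay = 2.29 ms.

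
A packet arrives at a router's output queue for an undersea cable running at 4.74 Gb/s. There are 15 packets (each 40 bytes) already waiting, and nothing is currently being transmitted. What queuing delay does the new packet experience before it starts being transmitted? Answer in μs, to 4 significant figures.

1.013 μs

Each queued packet: L/R = 320/4740000000 = 0.0675105 μs.
15 queued → 1.01266 μs.
Queuing delay = 1.013 μs.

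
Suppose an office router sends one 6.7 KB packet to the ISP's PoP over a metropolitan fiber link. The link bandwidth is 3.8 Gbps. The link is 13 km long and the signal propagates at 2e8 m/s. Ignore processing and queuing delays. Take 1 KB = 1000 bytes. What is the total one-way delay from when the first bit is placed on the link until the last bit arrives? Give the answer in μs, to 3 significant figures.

L = 53600 bits.
Transmission delay = L/R = 53600 / 3800000000 = 14.1053 μs.
Propagation delay = d/s = 13000 m / 200000000 m/s = 65 μs.
Total = 79.1 μs.

79.1 μs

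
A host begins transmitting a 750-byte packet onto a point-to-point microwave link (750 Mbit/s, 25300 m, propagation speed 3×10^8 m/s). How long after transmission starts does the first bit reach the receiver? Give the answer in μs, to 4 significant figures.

First bit experiences only propagation delay: d/s = 25300/300000000 = 84.33 μs.

84.33 μs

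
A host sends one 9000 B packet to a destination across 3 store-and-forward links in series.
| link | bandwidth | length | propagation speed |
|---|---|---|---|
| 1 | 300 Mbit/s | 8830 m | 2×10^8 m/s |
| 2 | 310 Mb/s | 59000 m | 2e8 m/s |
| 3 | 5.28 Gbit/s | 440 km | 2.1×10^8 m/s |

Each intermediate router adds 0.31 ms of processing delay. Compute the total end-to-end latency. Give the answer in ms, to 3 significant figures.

3.54 ms

L = 9000 × 8 = 72000 bits.
Transmission delays (L/R per hop): 0.24, 0.232258, 0.0136364 ms; sum = 0.485894 ms.
Propagation delays (d/s per hop): 0.04415, 0.295, 2.09524 ms; sum = 2.43439 ms.
Processing at 2 router(s): 2 × 0.31 ms = 0.62 ms.
End-to-end = 3.54 ms.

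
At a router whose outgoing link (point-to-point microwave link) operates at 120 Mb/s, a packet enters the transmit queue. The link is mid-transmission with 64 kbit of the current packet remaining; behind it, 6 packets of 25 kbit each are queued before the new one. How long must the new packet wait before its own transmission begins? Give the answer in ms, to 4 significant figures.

1.783 ms

Each queued packet: L/R = 25000/120000000 = 0.208333 ms.
6 queued → 1.25 ms.
Plus remaining 64000 bits of current packet: 0.533333 ms.
Queuing delay = 1.783 ms.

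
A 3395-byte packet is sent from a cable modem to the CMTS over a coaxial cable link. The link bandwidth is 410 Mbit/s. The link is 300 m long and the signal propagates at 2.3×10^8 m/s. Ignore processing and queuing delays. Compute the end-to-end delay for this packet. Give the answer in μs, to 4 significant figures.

L = 3395 × 8 = 27160 bits.
Transmission delay = L/R = 27160 / 410000000 = 66.2439 μs.
Propagation delay = d/s = 300 m / 2.3e+08 m/s = 1.30435 μs.
Total = 67.55 μs.

67.55 μs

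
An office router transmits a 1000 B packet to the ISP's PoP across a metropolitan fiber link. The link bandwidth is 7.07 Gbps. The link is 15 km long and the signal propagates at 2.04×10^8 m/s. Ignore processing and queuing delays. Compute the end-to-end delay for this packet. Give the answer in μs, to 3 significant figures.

74.7 μs

L = 1000 × 8 = 8000 bits.
Transmission delay = L/R = 8000 / 7070000000 = 1.13154 μs.
Propagation delay = d/s = 15000 m / 204000000 m/s = 73.5294 μs.
Total = 74.7 μs.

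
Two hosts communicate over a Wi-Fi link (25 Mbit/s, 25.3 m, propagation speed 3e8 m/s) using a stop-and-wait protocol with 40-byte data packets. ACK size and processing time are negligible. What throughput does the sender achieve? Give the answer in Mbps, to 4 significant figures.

24.67 Mbps

t_tx = L/R = 320/25000000 = 1.28e-05 s.
t_prop = 25.3/300000000 = 8.43333e-08 s; RTT = 1.68667e-07 s.
Cycle = t_tx + RTT = 1.29687e-05 s.
Throughput = L / cycle = 320 / 1.29687e-05 = 24.67 Mbps.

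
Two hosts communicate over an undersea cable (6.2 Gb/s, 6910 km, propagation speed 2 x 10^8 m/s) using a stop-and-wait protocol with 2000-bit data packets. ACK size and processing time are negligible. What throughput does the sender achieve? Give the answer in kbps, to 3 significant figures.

28.9 kbps

t_tx = L/R = 2000/6200000000 = 3.22581e-07 s.
t_prop = 6910000/200000000 = 0.03455 s; RTT = 0.0691 s.
Cycle = t_tx + RTT = 0.0691003 s.
Throughput = L / cycle = 2000 / 0.0691003 = 28.9 kbps.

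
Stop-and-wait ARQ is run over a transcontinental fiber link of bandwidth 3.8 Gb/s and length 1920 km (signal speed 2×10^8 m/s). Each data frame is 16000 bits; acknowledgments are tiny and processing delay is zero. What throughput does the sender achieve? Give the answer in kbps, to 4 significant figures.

833.2 kbps

t_tx = L/R = 16000/3800000000 = 4.21053e-06 s.
t_prop = 1920000/200000000 = 0.0096 s; RTT = 0.0192 s.
Cycle = t_tx + RTT = 0.0192042 s.
Throughput = L / cycle = 16000 / 0.0192042 = 833.2 kbps.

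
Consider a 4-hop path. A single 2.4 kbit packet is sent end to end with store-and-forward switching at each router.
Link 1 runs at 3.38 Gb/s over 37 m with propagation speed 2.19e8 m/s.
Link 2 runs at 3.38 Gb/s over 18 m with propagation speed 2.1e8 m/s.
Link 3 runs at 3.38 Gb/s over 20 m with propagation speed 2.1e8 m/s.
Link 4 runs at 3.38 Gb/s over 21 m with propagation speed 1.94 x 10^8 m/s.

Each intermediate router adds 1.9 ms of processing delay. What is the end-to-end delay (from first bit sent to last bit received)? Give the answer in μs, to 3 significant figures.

L = 2400 bits.
Transmission delay per hop = L/R = 2400/3380000000 = 0.710059 μs; 4 hops → 2.84024 μs.
Propagation delays (d/s per hop): 0.16895, 0.0857143, 0.0952381, 0.108247 μs; sum = 0.45815 μs.
Processing at 3 router(s): 3 × 1.9 ms = 5700 μs.
End-to-end = 5700 μs.

5700 μs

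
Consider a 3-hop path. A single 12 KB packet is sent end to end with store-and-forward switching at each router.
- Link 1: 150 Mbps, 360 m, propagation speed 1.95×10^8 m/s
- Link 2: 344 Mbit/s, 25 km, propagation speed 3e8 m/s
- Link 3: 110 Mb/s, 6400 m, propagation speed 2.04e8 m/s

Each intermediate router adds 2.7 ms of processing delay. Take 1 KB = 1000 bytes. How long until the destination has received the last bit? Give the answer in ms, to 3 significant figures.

7.31 ms

L = 96000 bits.
Transmission delays (L/R per hop): 0.64, 0.27907, 0.872727 ms; sum = 1.7918 ms.
Propagation delays (d/s per hop): 0.00184615, 0.0833333, 0.0313725 ms; sum = 0.116552 ms.
Processing at 2 router(s): 2 × 2.7 ms = 5.4 ms.
End-to-end = 7.31 ms.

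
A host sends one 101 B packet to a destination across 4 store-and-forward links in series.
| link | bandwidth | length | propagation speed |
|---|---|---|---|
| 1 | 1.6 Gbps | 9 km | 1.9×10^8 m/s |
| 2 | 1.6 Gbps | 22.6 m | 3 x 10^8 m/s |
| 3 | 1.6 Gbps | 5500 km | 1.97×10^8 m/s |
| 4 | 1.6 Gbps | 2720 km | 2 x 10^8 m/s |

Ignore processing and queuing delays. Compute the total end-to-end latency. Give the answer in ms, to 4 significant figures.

L = 101 × 8 = 808 bits.
Transmission delay per hop = L/R = 808/1600000000 = 0.000505 ms; 4 hops → 0.00202 ms.
Propagation delays (d/s per hop): 0.0473684, 7.53333e-05, 27.9188, 13.6 ms; sum = 41.5662 ms.
End-to-end = 41.57 ms.

41.57 ms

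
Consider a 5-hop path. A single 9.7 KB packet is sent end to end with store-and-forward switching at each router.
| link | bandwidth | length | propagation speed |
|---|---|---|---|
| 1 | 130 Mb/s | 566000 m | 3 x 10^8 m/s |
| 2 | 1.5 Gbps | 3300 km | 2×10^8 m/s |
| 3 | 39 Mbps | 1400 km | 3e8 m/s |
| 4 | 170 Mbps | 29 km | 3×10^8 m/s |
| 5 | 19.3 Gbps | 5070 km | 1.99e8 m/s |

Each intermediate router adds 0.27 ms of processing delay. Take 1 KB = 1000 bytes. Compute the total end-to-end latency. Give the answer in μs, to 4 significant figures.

L = 77600 bits.
Transmission delays (L/R per hop): 596.923, 51.7333, 1989.74, 456.471, 4.02073 μs; sum = 3098.89 μs.
Propagation delays (d/s per hop): 1886.67, 16500, 4666.67, 96.6667, 25477.4 μs; sum = 48627.4 μs.
Processing at 4 router(s): 4 × 0.27 ms = 1080 μs.
End-to-end = 52810 μs.

52810 μs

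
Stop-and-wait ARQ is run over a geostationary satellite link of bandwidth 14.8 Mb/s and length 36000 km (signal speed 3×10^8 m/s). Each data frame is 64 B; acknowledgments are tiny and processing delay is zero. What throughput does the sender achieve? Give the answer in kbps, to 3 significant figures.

t_tx = L/R = 512/14800000 = 3.45946e-05 s.
t_prop = 36000000/300000000 = 0.12 s; RTT = 0.24 s.
Cycle = t_tx + RTT = 0.240035 s.
Throughput = L / cycle = 512 / 0.240035 = 2.13 kbps.

2.13 kbps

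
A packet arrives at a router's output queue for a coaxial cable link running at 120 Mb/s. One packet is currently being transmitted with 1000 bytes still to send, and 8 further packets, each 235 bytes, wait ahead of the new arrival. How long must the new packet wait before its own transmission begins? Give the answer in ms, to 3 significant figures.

0.192 ms

Each queued packet: L/R = 1880/120000000 = 0.0156667 ms.
8 queued → 0.125333 ms.
Plus remaining 8000 bits of current packet: 0.0666667 ms.
Queuing delay = 0.192 ms.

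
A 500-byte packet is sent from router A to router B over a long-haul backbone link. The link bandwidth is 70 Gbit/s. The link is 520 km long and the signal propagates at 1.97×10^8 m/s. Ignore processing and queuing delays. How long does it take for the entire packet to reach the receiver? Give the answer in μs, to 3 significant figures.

2640 μs

L = 500 × 8 = 4000 bits.
Transmission delay = L/R = 4000 / 70000000000 = 0.0571429 μs.
Propagation delay = d/s = 520000 m / 197000000 m/s = 2639.59 μs.
Total = 2640 μs.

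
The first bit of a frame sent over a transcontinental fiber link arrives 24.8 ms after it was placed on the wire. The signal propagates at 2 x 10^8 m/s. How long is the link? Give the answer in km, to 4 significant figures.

4960 km

d = s × t_prop = 200000000 × 0.0248 = 4960 km.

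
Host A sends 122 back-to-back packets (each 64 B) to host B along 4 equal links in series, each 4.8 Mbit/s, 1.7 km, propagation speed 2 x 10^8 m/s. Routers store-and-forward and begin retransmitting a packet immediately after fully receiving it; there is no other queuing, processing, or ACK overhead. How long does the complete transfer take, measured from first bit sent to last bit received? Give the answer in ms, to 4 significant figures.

13.37 ms

Per-hop transmission t_tx = L/R = 512/4800000 = 0.106667 ms.
Per-hop propagation t_prop = 1700/200000000 = 0.0085 ms.
Pipeline fill: first packet needs 4·t_tx to clear all hops; remaining 121 packets each add one t_tx.
Total = (4+122-1)·t_tx + 4·t_prop = 125·0.106667 + 4·0.0085 = 13.37 ms.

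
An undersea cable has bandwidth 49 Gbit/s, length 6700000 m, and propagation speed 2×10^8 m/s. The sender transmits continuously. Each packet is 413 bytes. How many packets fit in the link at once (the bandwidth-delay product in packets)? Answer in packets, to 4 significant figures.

Propagation delay = 6700000 / 200000000 = 0.0335 s.
BDP = R × t_prop = 49000000000 × 0.0335 = 1641500000 bits.
In packets of 3304 bits: 496800 packets.

496800 packets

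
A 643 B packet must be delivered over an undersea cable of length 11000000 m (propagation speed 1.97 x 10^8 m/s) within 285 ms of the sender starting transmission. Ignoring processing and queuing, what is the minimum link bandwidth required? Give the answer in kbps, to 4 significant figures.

L = 5144 bits.
Propagation delay = 11000000 / 197000000 = 55.8376 ms.
Transmission budget = 285 − 55.8376 = 229.162 ms.
R ≥ L / t_tx = 5144 bits / 0.229162 s = 22.45 kbps.

22.45 kbps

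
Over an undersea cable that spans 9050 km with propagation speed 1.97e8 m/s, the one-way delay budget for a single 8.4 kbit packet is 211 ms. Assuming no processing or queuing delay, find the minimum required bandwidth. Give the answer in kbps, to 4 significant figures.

Propagation delay = 9050000 / 197000000 = 45.9391 ms.
Transmission budget = 211 − 45.9391 = 165.061 ms.
R ≥ L / t_tx = 8400 bits / 0.165061 s = 50.89 kbps.

50.89 kbps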